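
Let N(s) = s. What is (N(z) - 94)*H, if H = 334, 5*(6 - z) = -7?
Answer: -144622/5 ≈ -28924.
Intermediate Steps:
z = 37/5 (z = 6 - ⅕*(-7) = 6 + 7/5 = 37/5 ≈ 7.4000)
(N(z) - 94)*H = (37/5 - 94)*334 = -433/5*334 = -144622/5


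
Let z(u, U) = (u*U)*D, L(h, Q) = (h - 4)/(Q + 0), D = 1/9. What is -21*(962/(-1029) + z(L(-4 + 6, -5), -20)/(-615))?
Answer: 1772146/90405 ≈ 19.602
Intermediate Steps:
D = ⅑ ≈ 0.11111
L(h, Q) = (-4 + h)/Q
z(u, U) = U*u/9 (z(u, U) = (u*U)*(⅑) = (U*u)*(⅑) = U*u/9)
-21*(962/(-1029) + z(L(-4 + 6, -5), -20)/(-615)) = -21*(962/(-1029) + ((⅑)*(-20)*((-4 + (-4 + 6))/(-5)))/(-615)) = -21*(962*(-1/1029) + ((⅑)*(-20)*(-(-4 + 2)/5))*(-1/615)) = -21*(-962/1029 + ((⅑)*(-20)*(-⅕*(-2)))*(-1/615)) = -21*(-962/1029 + ((⅑)*(-20)*(⅖))*(-1/615)) = -21*(-962/1029 - 8/9*(-1/615)) = -21*(-962/1029 + 8/5535) = -21*(-1772146/1898505) = 1772146/90405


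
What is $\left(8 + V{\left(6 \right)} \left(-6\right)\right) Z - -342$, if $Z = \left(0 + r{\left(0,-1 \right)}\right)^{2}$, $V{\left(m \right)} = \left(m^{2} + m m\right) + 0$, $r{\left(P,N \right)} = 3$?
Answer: $-3474$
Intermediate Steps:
$V{\left(m \right)} = 2 m^{2}$ ($V{\left(m \right)} = \left(m^{2} + m^{2}\right) + 0 = 2 m^{2} + 0 = 2 m^{2}$)
$Z = 9$ ($Z = \left(0 + 3\right)^{2} = 3^{2} = 9$)
$\left(8 + V{\left(6 \right)} \left(-6\right)\right) Z - -342 = \left(8 + 2 \cdot 6^{2} \left(-6\right)\right) 9 - -342 = \left(8 + 2 \cdot 36 \left(-6\right)\right) 9 + 342 = \left(8 + 72 \left(-6\right)\right) 9 + 342 = \left(8 - 432\right) 9 + 342 = \left(-424\right) 9 + 342 = -3816 + 342 = -3474$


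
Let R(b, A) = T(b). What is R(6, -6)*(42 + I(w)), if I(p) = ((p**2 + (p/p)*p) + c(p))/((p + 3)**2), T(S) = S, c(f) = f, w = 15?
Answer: 4621/18 ≈ 256.72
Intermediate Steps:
I(p) = (p**2 + 2*p)/(3 + p)**2 (I(p) = ((p**2 + (p/p)*p) + p)/((p + 3)**2) = ((p**2 + 1*p) + p)/((3 + p)**2) = ((p**2 + p) + p)/(3 + p)**2 = ((p + p**2) + p)/(3 + p)**2 = (p**2 + 2*p)/(3 + p)**2)
R(b, A) = b
R(6, -6)*(42 + I(w)) = 6*(42 + 15*(2 + 15)/(3 + 15)**2) = 6*(42 + 15*17/18**2) = 6*(42 + 15*(1/324)*17) = 6*(42 + 85/108) = 6*(4621/108) = 4621/18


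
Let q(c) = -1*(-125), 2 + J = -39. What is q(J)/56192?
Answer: 125/56192 ≈ 0.0022245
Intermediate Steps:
J = -41 (J = -2 - 39 = -41)
q(c) = 125
q(J)/56192 = 125/56192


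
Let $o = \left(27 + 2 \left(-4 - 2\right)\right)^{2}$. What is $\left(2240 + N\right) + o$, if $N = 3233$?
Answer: $5698$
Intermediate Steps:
$o = 225$ ($o = \left(27 + 2 \left(-6\right)\right)^{2} = \left(27 - 12\right)^{2} = 15^{2} = 225$)
$\left(2240 + N\right) + o = \left(2240 + 3233\right) + 225 = 5473 + 225 = 5698$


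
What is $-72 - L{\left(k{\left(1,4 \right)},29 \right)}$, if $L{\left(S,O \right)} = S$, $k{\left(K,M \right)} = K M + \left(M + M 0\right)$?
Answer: $-80$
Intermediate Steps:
$k{\left(K,M \right)} = M + K M$ ($k{\left(K,M \right)} = K M + \left(M + 0\right) = K M + M = M + K M$)
$-72 - L{\left(k{\left(1,4 \right)},29 \right)} = -72 - 4 \left(1 + 1\right) = -72 - 4 \cdot 2 = -72 - 8 = -80$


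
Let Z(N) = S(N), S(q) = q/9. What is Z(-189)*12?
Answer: -252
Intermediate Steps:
S(q) = q/9 (S(q) = q*(1/9) = q/9)
Z(N) = N/9
Z(-189)*12 = ((1/9)*(-189))*12 = -21*12 = -252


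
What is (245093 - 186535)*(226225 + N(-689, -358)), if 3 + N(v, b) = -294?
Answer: 13229891824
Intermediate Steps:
N(v, b) = -297 (N(v, b) = -3 - 294 = -297)
(245093 - 186535)*(226225 + N(-689, -358)) = (245093 - 186535)*(226225 - 297) = 58558*225928 = 13229891824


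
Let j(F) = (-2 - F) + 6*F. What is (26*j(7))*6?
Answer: 5148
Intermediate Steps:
j(F) = -2 + 5*F
(26*j(7))*6 = (26*(-2 + 5*7))*6 = (26*(-2 + 35))*6 = (26*33)*6 = 858*6 = 5148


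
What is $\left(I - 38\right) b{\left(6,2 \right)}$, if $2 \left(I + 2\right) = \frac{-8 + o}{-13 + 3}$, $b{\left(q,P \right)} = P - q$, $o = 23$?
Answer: $163$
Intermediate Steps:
$I = - \frac{11}{4}$ ($I = -2 + \frac{\left(-8 + 23\right) \frac{1}{-13 + 3}}{2} = -2 + \frac{15 \frac{1}{-10}}{2} = -2 + \frac{15 \left(- \frac{1}{10}\right)}{2} = -2 + \frac{1}{2} \left(- \frac{3}{2}\right) = -2 - \frac{3}{4} = - \frac{11}{4} \approx -2.75$)
$\left(I - 38\right) b{\left(6,2 \right)} = \left(- \frac{11}{4} - 38\right) \left(2 - 6\right) = - \frac{163 \left(2 - 6\right)}{4} = \left(- \frac{163}{4}\right) \left(-4\right) = 163$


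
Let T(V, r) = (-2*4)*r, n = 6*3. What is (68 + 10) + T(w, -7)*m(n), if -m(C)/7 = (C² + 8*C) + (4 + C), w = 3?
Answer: -192002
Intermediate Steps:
n = 18
T(V, r) = -8*r
m(C) = -28 - 63*C - 7*C² (m(C) = -7*((C² + 8*C) + (4 + C)) = -7*(4 + C² + 9*C) = -28 - 63*C - 7*C²)
(68 + 10) + T(w, -7)*m(n) = (68 + 10) + (-8*(-7))*(-28 - 63*18 - 7*18²) = 78 + 56*(-28 - 1134 - 7*324) = 78 + 56*(-28 - 1134 - 2268) = 78 + 56*(-3430) = 78 - 192080 = -192002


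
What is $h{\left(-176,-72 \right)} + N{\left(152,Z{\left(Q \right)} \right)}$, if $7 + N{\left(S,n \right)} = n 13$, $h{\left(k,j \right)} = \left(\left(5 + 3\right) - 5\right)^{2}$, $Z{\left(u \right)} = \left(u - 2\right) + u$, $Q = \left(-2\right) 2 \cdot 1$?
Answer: $-128$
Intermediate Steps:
$Q = -4$ ($Q = \left(-4\right) 1 = -4$)
$Z{\left(u \right)} = -2 + 2 u$ ($Z{\left(u \right)} = \left(-2 + u\right) + u = -2 + 2 u$)
$h{\left(k,j \right)} = 9$ ($h{\left(k,j \right)} = \left(8 - 5\right)^{2} = 3^{2} = 9$)
$N{\left(S,n \right)} = -7 + 13 n$ ($N{\left(S,n \right)} = -7 + n 13 = -7 + 13 n$)
$h{\left(-176,-72 \right)} + N{\left(152,Z{\left(Q \right)} \right)} = 9 + \left(-7 + 13 \left(-2 + 2 \left(-4\right)\right)\right) = 9 + \left(-7 + 13 \left(-2 - 8\right)\right) = 9 + \left(-7 + 13 \left(-10\right)\right) = 9 - 137 = -128$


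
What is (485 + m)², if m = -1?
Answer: 234256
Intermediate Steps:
(485 + m)² = (485 - 1)² = 484² = 234256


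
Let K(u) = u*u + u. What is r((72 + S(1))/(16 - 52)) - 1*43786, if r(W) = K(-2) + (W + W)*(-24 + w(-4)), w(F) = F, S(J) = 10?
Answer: -392908/9 ≈ -43656.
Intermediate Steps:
K(u) = u + u² (K(u) = u² + u = u + u²)
r(W) = 2 - 56*W (r(W) = -2*(1 - 2) + (W + W)*(-24 - 4) = -2*(-1) + (2*W)*(-28) = 2 - 56*W)
r((72 + S(1))/(16 - 52)) - 1*43786 = (2 - 56*(72 + 10)/(16 - 52)) - 1*43786 = (2 - 4592/(-36)) - 43786 = (2 - 4592*(-1)/36) - 43786 = (2 - 56*(-41/18)) - 43786 = (2 + 1148/9) - 43786 = 1166/9 - 43786 = -392908/9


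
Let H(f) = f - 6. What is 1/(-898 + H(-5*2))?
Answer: -1/914 ≈ -0.0010941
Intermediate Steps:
H(f) = -6 + f
1/(-898 + H(-5*2)) = 1/(-898 + (-6 - 5*2)) = 1/(-898 + (-6 - 10)) = 1/(-898 - 16) = 1/(-914) = -1/914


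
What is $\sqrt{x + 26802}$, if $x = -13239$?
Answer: $3 \sqrt{1507} \approx 116.46$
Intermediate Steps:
$\sqrt{x + 26802} = \sqrt{-13239 + 26802} = \sqrt{13563} = 3 \sqrt{1507}$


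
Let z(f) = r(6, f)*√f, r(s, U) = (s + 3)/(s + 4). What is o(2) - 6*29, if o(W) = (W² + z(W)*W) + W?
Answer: -168 + 9*√2/5 ≈ -165.45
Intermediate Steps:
r(s, U) = (3 + s)/(4 + s)
z(f) = 9*√f/10 (z(f) = ((3 + 6)/(4 + 6))*√f = (9/10)*√f = ((⅒)*9)*√f = 9*√f/10)
o(W) = W + W² + 9*W^(3/2)/10 (o(W) = (W² + (9*√W/10)*W) + W = (W² + 9*W^(3/2)/10) + W = W + W² + 9*W^(3/2)/10)
o(2) - 6*29 = (2 + 2² + 9*2^(3/2)/10) - 6*29 = (2 + 4 + 9*(2*√2)/10) - 174 = (2 + 4 + 9*√2/5) - 174 = (6 + 9*√2/5) - 174 = -168 + 9*√2/5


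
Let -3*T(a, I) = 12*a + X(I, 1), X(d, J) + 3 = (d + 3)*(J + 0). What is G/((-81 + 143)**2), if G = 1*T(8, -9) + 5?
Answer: -6/961 ≈ -0.0062435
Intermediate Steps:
X(d, J) = -3 + J*(3 + d) (X(d, J) = -3 + (d + 3)*(J + 0) = -3 + (3 + d)*J = -3 + J*(3 + d))
T(a, I) = -4*a - I/3 (T(a, I) = -(12*a + (-3 + 3*1 + 1*I))/3 = -(12*a + (-3 + 3 + I))/3 = -(12*a + I)/3 = -(I + 12*a)/3 = -4*a - I/3)
G = -24 (G = 1*(-4*8 - 1/3*(-9)) + 5 = 1*(-32 + 3) + 5 = 1*(-29) + 5 = -29 + 5 = -24)
G/((-81 + 143)**2) = -24/(-81 + 143)**2 = -24/(62**2) = -24/3844 = -24*1/3844 = -6/961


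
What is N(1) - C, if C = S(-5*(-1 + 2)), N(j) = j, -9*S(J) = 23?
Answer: 32/9 ≈ 3.5556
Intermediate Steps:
S(J) = -23/9 (S(J) = -⅑*23 = -23/9)
C = -23/9 ≈ -2.5556
N(1) - C = 1 - 1*(-23/9) = 1 + 23/9 = 32/9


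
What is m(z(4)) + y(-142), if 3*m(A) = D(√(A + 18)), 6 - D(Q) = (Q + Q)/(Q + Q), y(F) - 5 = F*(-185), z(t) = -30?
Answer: 78830/3 ≈ 26277.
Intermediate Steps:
y(F) = 5 - 185*F (y(F) = 5 + F*(-185) = 5 - 185*F)
D(Q) = 5 (D(Q) = 6 - (Q + Q)/(Q + Q) = 6 - 2*Q/(2*Q) = 6 - 2*Q*1/(2*Q) = 6 - 1*1 = 6 - 1 = 5)
m(A) = 5/3 (m(A) = (⅓)*5 = 5/3)
m(z(4)) + y(-142) = 5/3 + (5 - 185*(-142)) = 5/3 + (5 + 26270) = 5/3 + 26275 = 78830/3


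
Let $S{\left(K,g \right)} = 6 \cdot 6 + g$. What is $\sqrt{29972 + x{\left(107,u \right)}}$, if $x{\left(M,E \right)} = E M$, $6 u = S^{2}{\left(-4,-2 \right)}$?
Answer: $\frac{13 \sqrt{2694}}{3} \approx 224.92$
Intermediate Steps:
$S{\left(K,g \right)} = 36 + g$
$u = \frac{578}{3}$ ($u = \frac{\left(36 - 2\right)^{2}}{6} = \frac{34^{2}}{6} = \frac{1}{6} \cdot 1156 = \frac{578}{3} \approx 192.67$)
$\sqrt{29972 + x{\left(107,u \right)}} = \sqrt{29972 + \frac{578}{3} \cdot 107} = \sqrt{29972 + \frac{61846}{3}} = \sqrt{\frac{151762}{3}} = \frac{13 \sqrt{2694}}{3}$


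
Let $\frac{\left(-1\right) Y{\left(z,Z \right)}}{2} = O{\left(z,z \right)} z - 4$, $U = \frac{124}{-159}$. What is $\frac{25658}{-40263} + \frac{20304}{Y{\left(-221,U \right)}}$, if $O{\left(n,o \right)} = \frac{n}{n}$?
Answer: $\frac{44775214}{1006575} \approx 44.483$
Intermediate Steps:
$O{\left(n,o \right)} = 1$
$U = - \frac{124}{159}$ ($U = 124 \left(- \frac{1}{159}\right) = - \frac{124}{159} \approx -0.77987$)
$Y{\left(z,Z \right)} = 8 - 2 z$ ($Y{\left(z,Z \right)} = - 2 \left(1 z - 4\right) = - 2 \left(z - 4\right) = - 2 \left(-4 + z\right) = 8 - 2 z$)
$\frac{25658}{-40263} + \frac{20304}{Y{\left(-221,U \right)}} = \frac{25658}{-40263} + \frac{20304}{8 - -442} = 25658 \left(- \frac{1}{40263}\right) + \frac{20304}{8 + 442} = - \frac{25658}{40263} + \frac{20304}{450} = - \frac{25658}{40263} + 20304 \cdot \frac{1}{450} = - \frac{25658}{40263} + \frac{1128}{25} = \frac{44775214}{1006575}$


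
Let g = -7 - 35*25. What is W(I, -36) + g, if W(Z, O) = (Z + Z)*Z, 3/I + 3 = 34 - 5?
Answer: -298107/338 ≈ -881.97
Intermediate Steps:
I = 3/26 (I = 3/(-3 + (34 - 5)) = 3/(-3 + 29) = 3/26 ≈ 0.11538)
g = -882 (g = -7 - 875 = -882)
W(Z, O) = 2*Z² (W(Z, O) = (2*Z)*Z = 2*Z²)
W(I, -36) + g = 2*(3/26)² - 882 = 2*(9/676) - 882 = 9/338 - 882 = -298107/338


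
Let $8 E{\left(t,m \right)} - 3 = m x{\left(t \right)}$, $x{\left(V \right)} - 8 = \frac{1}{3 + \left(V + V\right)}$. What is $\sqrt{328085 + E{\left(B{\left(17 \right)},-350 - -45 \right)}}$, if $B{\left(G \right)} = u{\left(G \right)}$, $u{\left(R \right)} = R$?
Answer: $\frac{\sqrt{1794919691}}{74} \approx 572.52$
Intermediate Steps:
$x{\left(V \right)} = 8 + \frac{1}{3 + 2 V}$ ($x{\left(V \right)} = 8 + \frac{1}{3 + \left(V + V\right)} = 8 + \frac{1}{3 + 2 V}$)
$B{\left(G \right)} = G$
$E{\left(t,m \right)} = \frac{3}{8} + \frac{m \left(25 + 16 t\right)}{8 \left(3 + 2 t\right)}$ ($E{\left(t,m \right)} = \frac{3}{8} + \frac{m \frac{25 + 16 t}{3 + 2 t}}{8} = \frac{3}{8} + \frac{m \frac{1}{3 + 2 t} \left(25 + 16 t\right)}{8} = \frac{3}{8} + \frac{m \left(25 + 16 t\right)}{8 \left(3 + 2 t\right)}$)
$\sqrt{328085 + E{\left(B{\left(17 \right)},-350 - -45 \right)}} = \sqrt{328085 + \frac{9 + 6 \cdot 17 + \left(-350 - -45\right) \left(25 + 16 \cdot 17\right)}{8 \left(3 + 2 \cdot 17\right)}} = \sqrt{328085 + \frac{9 + 102 + \left(-350 + 45\right) \left(25 + 272\right)}{8 \left(3 + 34\right)}} = \sqrt{328085 + \frac{9 + 102 - 90585}{8 \cdot 37}} = \sqrt{328085 + \frac{1}{8} \cdot \frac{1}{37} \left(9 + 102 - 90585\right)} = \sqrt{328085 + \frac{1}{8} \cdot \frac{1}{37} \left(-90474\right)} = \sqrt{328085 - \frac{45237}{148}} = \sqrt{\frac{48511343}{148}} = \frac{\sqrt{1794919691}}{74}$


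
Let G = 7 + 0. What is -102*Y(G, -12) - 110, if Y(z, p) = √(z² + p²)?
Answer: -110 - 102*√193 ≈ -1527.0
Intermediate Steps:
G = 7
Y(z, p) = √(p² + z²)
-102*Y(G, -12) - 110 = -102*√((-12)² + 7²) - 110 = -102*√(144 + 49) - 110 = -102*√193 - 110 = -110 - 102*√193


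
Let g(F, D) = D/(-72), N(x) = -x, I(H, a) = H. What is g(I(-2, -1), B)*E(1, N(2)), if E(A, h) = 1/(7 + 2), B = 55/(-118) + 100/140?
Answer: -205/535248 ≈ -0.00038300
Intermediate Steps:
B = 205/826 (B = 55*(-1/118) + 100*(1/140) = -55/118 + 5/7 = 205/826 ≈ 0.24818)
E(A, h) = 1/9
g(F, D) = -D/72 (g(F, D) = D*(-1/72) = -D/72)
g(I(-2, -1), B)*E(1, N(2)) = -1/72*205/826*(1/9) = -205/59472*1/9 = -205/535248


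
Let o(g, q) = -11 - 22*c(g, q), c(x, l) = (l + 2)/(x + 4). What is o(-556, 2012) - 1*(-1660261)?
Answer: 229125577/138 ≈ 1.6603e+6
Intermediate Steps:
c(x, l) = (2 + l)/(4 + x)
o(g, q) = -11 - 22*(2 + q)/(4 + g)
o(-556, 2012) - 1*(-1660261) = 11*(-8 - 1*(-556) - 2*2012)/(4 - 556) - 1*(-1660261) = 11*(-8 + 556 - 4024)/(-552) + 1660261 = 11*(-1/552)*(-3476) + 1660261 = 9559/138 + 1660261 = 229125577/138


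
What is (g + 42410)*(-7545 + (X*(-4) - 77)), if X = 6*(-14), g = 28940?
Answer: -519856100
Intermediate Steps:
X = -84
(g + 42410)*(-7545 + (X*(-4) - 77)) = (28940 + 42410)*(-7545 + (-84*(-4) - 77)) = 71350*(-7545 + (336 - 77)) = 71350*(-7545 + 259) = 71350*(-7286) = -519856100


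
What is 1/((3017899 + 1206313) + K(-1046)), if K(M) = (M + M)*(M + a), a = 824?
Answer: 1/4688636 ≈ 2.1328e-7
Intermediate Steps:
K(M) = 2*M*(824 + M) (K(M) = (M + M)*(M + 824) = (2*M)*(824 + M) = 2*M*(824 + M))
1/((3017899 + 1206313) + K(-1046)) = 1/((3017899 + 1206313) + 2*(-1046)*(824 - 1046)) = 1/(4224212 + 2*(-1046)*(-222)) = 1/(4224212 + 464424) = 1/4688636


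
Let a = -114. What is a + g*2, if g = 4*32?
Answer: 142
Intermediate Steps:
g = 128
a + g*2 = -114 + 128*2 = -114 + 256 = 142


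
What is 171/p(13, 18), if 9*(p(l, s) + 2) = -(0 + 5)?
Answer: -1539/23 ≈ -66.913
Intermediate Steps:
p(l, s) = -23/9 (p(l, s) = -2 + (-(0 + 5))/9 = -2 + (-1*5)/9 = -2 + (⅑)*(-5) = -2 - 5/9 = -23/9)
171/p(13, 18) = 171/(-23/9) = 171*(-9/23) = -1539/23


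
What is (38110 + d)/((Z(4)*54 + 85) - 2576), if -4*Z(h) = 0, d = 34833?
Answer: -72943/2491 ≈ -29.283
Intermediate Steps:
Z(h) = 0 (Z(h) = -1/4*0 = 0)
(38110 + d)/((Z(4)*54 + 85) - 2576) = (38110 + 34833)/((0*54 + 85) - 2576) = 72943/((0 + 85) - 2576) = 72943/(85 - 2576) = 72943/(-2491) = 72943*(-1/2491) = -72943/2491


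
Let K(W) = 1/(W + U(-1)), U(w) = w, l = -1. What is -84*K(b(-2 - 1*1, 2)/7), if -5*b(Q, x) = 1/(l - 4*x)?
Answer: 13230/157 ≈ 84.267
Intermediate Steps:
b(Q, x) = -1/(5*(-1 - 4*x))
K(W) = 1/(-1 + W) (K(W) = 1/(W - 1) = 1/(-1 + W))
-84*K(b(-2 - 1*1, 2)/7) = -84/(-1 + (1/(5*(1 + 4*2)))/7) = -84/(-1 + (1/(5*(1 + 8)))*(⅐)) = -84/(-1 + ((⅕)/9)*(⅐)) = -84/(-1 + ((⅕)*(⅑))*(⅐)) = -84/(-1 + (1/45)*(⅐)) = -84/(-1 + 1/315) = -84/(-314/315) = -84*(-315/314) = 13230/157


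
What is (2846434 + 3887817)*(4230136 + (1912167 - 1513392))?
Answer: 31172248530661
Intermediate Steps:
(2846434 + 3887817)*(4230136 + (1912167 - 1513392)) = 6734251*(4230136 + 398775) = 6734251*4628911 = 31172248530661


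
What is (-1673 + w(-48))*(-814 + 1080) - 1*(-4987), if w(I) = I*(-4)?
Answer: -388959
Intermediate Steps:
w(I) = -4*I
(-1673 + w(-48))*(-814 + 1080) - 1*(-4987) = (-1673 - 4*(-48))*(-814 + 1080) - 1*(-4987) = (-1673 + 192)*266 + 4987 = -1481*266 + 4987 = -393946 + 4987 = -388959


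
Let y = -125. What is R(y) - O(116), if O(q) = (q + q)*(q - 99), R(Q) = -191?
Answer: -4135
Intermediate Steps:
O(q) = 2*q*(-99 + q) (O(q) = (2*q)*(-99 + q) = 2*q*(-99 + q))
R(y) - O(116) = -191 - 2*116*(-99 + 116) = -191 - 2*116*17 = -191 - 1*3944 = -191 - 3944 = -4135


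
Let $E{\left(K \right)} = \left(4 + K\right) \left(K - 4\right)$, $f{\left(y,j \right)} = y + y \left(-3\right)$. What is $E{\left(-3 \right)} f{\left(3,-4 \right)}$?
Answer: $42$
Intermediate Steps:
$f{\left(y,j \right)} = - 2 y$ ($f{\left(y,j \right)} = y - 3 y = - 2 y$)
$E{\left(K \right)} = \left(-4 + K\right) \left(4 + K\right)$ ($E{\left(K \right)} = \left(4 + K\right) \left(-4 + K\right) = \left(-4 + K\right) \left(4 + K\right)$)
$E{\left(-3 \right)} f{\left(3,-4 \right)} = \left(-16 + \left(-3\right)^{2}\right) \left(\left(-2\right) 3\right) = \left(-16 + 9\right) \left(-6\right) = \left(-7\right) \left(-6\right) = 42$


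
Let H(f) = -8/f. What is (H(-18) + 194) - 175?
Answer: 175/9 ≈ 19.444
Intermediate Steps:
(H(-18) + 194) - 175 = (-8/(-18) + 194) - 175 = (-8*(-1/18) + 194) - 175 = (4/9 + 194) - 175 = 1750/9 - 175 = 175/9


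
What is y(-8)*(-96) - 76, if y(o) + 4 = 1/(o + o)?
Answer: 314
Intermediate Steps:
y(o) = -4 + 1/(2*o) (y(o) = -4 + 1/(o + o) = -4 + 1/(2*o))
y(-8)*(-96) - 76 = (-4 + (½)/(-8))*(-96) - 76 = (-4 + (½)*(-⅛))*(-96) - 76 = (-4 - 1/16)*(-96) - 76 = -65/16*(-96) - 76 = 390 - 76 = 314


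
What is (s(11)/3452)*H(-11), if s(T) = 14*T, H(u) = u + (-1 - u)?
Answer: -77/1726 ≈ -0.044612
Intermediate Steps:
H(u) = -1
(s(11)/3452)*H(-11) = ((14*11)/3452)*(-1) = (154*(1/3452))*(-1) = (77/1726)*(-1) = -77/1726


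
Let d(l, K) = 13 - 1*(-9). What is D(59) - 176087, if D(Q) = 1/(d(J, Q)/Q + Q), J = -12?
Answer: -616832702/3503 ≈ -1.7609e+5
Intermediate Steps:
d(l, K) = 22 (d(l, K) = 13 + 9 = 22)
D(Q) = 1/(Q + 22/Q) (D(Q) = 1/(22/Q + Q) = 1/(Q + 22/Q))
D(59) - 176087 = 59/(22 + 59²) - 176087 = 59/(22 + 3481) - 176087 = 59/3503 - 176087 = -616832702/3503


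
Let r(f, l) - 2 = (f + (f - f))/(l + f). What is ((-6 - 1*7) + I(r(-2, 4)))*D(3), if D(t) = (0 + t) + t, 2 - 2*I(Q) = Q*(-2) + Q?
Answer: -69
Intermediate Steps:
r(f, l) = 2 + f/(f + l) (r(f, l) = 2 + (f + (f - f))/(l + f) = 2 + (f + 0)/(f + l) = 2 + f/(f + l))
I(Q) = 1 + Q/2 (I(Q) = 1 - (Q*(-2) + Q)/2 = 1 - (-2*Q + Q)/2 = 1 - (-1)*Q/2 = 1 + Q/2)
D(t) = 2*t (D(t) = t + t = 2*t)
((-6 - 1*7) + I(r(-2, 4)))*D(3) = ((-6 - 1*7) + (1 + ((2*4 + 3*(-2))/(-2 + 4))/2))*(2*3) = ((-6 - 7) + (1 + ((8 - 6)/2)/2))*6 = (-13 + (1 + ((½)*2)/2))*6 = (-13 + (1 + (½)*1))*6 = (-13 + (1 + ½))*6 = (-13 + 3/2)*6 = -23/2*6 = -69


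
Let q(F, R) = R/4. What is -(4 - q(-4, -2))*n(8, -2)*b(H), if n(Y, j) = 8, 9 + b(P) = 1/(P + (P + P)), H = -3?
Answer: 328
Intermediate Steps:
b(P) = -9 + 1/(3*P) (b(P) = -9 + 1/(P + (P + P)) = -9 + 1/(P + 2*P) = -9 + 1/(3*P))
q(F, R) = R/4 (q(F, R) = R*(¼) = R/4)
-(4 - q(-4, -2))*n(8, -2)*b(H) = -(4 - (-2)/4)*8*(-9 + (⅓)/(-3)) = -(4 - 1*(-½))*8*(-9 + (⅓)*(-⅓)) = -(4 + ½)*8*(-9 - ⅑) = -9*8*(-82/9)/2 = -9*(-656)/(2*9) = -1*(-328) = 328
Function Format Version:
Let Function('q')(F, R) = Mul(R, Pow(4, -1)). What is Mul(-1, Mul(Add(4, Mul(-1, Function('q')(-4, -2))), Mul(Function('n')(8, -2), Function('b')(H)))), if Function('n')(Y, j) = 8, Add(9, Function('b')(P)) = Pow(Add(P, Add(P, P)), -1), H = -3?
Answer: 328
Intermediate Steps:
Function('b')(P) = Add(-9, Mul(Rational(1, 3), Pow(P, -1))) (Function('b')(P) = Add(-9, Pow(Add(P, Add(P, P)), -1)) = Add(-9, Pow(Add(P, Mul(2, P)), -1)) = Add(-9, Pow(Mul(3, P), -1)) = Add(-9, Mul(Rational(1, 3), Pow(P, -1))))
Function('q')(F, R) = Mul(Rational(1, 4), R) (Function('q')(F, R) = Mul(R, Rational(1, 4)) = Mul(Rational(1, 4), R))
Mul(-1, Mul(Add(4, Mul(-1, Function('q')(-4, -2))), Mul(Function('n')(8, -2), Function('b')(H)))) = Mul(-1, Mul(Add(4, Mul(-1, Mul(Rational(1, 4), -2))), Mul(8, Add(-9, Mul(Rational(1, 3), Pow(-3, -1)))))) = Mul(-1, Mul(Add(4, Mul(-1, Rational(-1, 2))), Mul(8, Add(-9, Mul(Rational(1, 3), Rational(-1, 3)))))) = Mul(-1, Mul(Add(4, Rational(1, 2)), Mul(8, Add(-9, Rational(-1, 9))))) = Mul(-1, Mul(Rational(9, 2), Mul(8, Rational(-82, 9)))) = Mul(-1, Mul(Rational(9, 2), Rational(-656, 9))) = Mul(-1, -328) = 328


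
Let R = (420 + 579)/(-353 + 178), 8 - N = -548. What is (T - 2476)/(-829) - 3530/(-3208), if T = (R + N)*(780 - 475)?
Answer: -9232260929/46540060 ≈ -198.37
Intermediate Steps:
N = 556 (N = 8 - 1*(-548) = 8 + 548 = 556)
R = -999/175 (R = 999/(-175) = 999*(-1/175) = -999/175 ≈ -5.7086)
T = 5874361/35 (T = (-999/175 + 556)*(780 - 475) = (96301/175)*305 = 5874361/35 ≈ 1.6784e+5)
(T - 2476)/(-829) - 3530/(-3208) = (5874361/35 - 2476)/(-829) - 3530/(-3208) = (5787701/35)*(-1/829) - 3530*(-1/3208) = -5787701/29015 + 1765/1604 = -9232260929/46540060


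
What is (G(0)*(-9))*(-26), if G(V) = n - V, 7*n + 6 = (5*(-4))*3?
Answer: -15444/7 ≈ -2206.3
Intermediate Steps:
n = -66/7 (n = -6/7 + ((5*(-4))*3)/7 = -6/7 + (-20*3)/7 = -6/7 + (⅐)*(-60) = -6/7 - 60/7 = -66/7 ≈ -9.4286)
G(V) = -66/7 - V
(G(0)*(-9))*(-26) = ((-66/7 - 1*0)*(-9))*(-26) = ((-66/7 + 0)*(-9))*(-26) = -66/7*(-9)*(-26) = (594/7)*(-26) = -15444/7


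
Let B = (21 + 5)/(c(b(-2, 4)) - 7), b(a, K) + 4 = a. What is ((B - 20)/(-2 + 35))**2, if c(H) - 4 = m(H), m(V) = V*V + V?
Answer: 264196/793881 ≈ 0.33279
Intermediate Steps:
b(a, K) = -4 + a
m(V) = V + V**2 (m(V) = V**2 + V = V + V**2)
c(H) = 4 + H*(1 + H)
B = 26/27 (B = (21 + 5)/((4 + (-4 - 2)*(1 + (-4 - 2))) - 7) = 26/((4 - 6*(1 - 6)) - 7) = 26/((4 - 6*(-5)) - 7) = 26/((4 + 30) - 7) = 26/(34 - 7) = 26/27 ≈ 0.96296)
((B - 20)/(-2 + 35))**2 = ((26/27 - 20)/(-2 + 35))**2 = (-514/27/33)**2 = (-514/27*1/33)**2 = (-514/891)**2 = 264196/793881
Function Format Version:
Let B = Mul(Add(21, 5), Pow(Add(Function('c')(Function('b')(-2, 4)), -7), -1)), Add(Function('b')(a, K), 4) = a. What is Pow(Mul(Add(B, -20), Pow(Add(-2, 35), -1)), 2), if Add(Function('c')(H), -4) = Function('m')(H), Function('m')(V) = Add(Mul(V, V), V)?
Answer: Rational(264196, 793881) ≈ 0.33279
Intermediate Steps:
Function('b')(a, K) = Add(-4, a)
Function('m')(V) = Add(V, Pow(V, 2)) (Function('m')(V) = Add(Pow(V, 2), V) = Add(V, Pow(V, 2)))
Function('c')(H) = Add(4, Mul(H, Add(1, H)))
B = Rational(26, 27) (B = Mul(Add(21, 5), Pow(Add(Add(4, Mul(Add(-4, -2), Add(1, Add(-4, -2)))), -7), -1)) = Mul(26, Pow(Add(Add(4, Mul(-6, Add(1, -6))), -7), -1)) = Mul(26, Pow(Add(Add(4, Mul(-6, -5)), -7), -1)) = Mul(26, Pow(Add(Add(4, 30), -7), -1)) = Mul(26, Pow(Add(34, -7), -1)) = Mul(26, Pow(27, -1)) = Mul(26, Rational(1, 27)) = Rational(26, 27) ≈ 0.96296)
Pow(Mul(Add(B, -20), Pow(Add(-2, 35), -1)), 2) = Pow(Mul(Add(Rational(26, 27), -20), Pow(Add(-2, 35), -1)), 2) = Pow(Mul(Rational(-514, 27), Pow(33, -1)), 2) = Pow(Mul(Rational(-514, 27), Rational(1, 33)), 2) = Pow(Rational(-514, 891), 2) = Rational(264196, 793881)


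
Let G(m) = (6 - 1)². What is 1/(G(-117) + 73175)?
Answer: 1/73200 ≈ 1.3661e-5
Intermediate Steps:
G(m) = 25 (G(m) = 5² = 25)
1/(G(-117) + 73175) = 1/(25 + 73175) = 1/73200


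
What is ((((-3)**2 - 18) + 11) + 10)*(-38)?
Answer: -456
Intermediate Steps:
((((-3)**2 - 18) + 11) + 10)*(-38) = (((9 - 18) + 11) + 10)*(-38) = ((-9 + 11) + 10)*(-38) = (2 + 10)*(-38) = 12*(-38) = -456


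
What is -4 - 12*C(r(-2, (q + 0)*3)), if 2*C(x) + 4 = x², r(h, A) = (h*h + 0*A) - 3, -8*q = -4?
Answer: 14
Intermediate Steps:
q = ½ (q = -⅛*(-4) = ½ ≈ 0.50000)
r(h, A) = -3 + h² (r(h, A) = (h² + 0) - 3 = h² - 3 = -3 + h²)
C(x) = -2 + x²/2
-4 - 12*C(r(-2, (q + 0)*3)) = -4 - 12*(-2 + (-3 + (-2)²)²/2) = -4 - 12*(-2 + (-3 + 4)²/2) = -4 - 12*(-2 + (½)*1²) = -4 - 12*(-2 + (½)*1) = -4 - 12*(-2 + ½) = -4 - 12*(-3/2) = -4 + 18 = 14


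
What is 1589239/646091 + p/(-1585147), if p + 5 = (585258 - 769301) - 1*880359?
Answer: 3206881216170/1024149210377 ≈ 3.1313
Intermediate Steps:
p = -1064407 (p = -5 + ((585258 - 769301) - 1*880359) = -5 + (-184043 - 880359) = -5 - 1064402 = -1064407)
1589239/646091 + p/(-1585147) = 1589239/646091 - 1064407/(-1585147) = 1589239*(1/646091) - 1064407*(-1/1585147) = 1589239/646091 + 1064407/1585147 = 3206881216170/1024149210377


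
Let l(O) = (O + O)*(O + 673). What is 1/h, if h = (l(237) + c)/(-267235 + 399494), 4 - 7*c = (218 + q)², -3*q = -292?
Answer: 1190331/3754220 ≈ 0.31706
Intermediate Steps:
q = 292/3 (q = -⅓*(-292) = 292/3 ≈ 97.333)
c = -127840/9 (c = 4/7 - (218 + 292/3)²/7 = 4/7 - (946/3)²/7 = 4/7 - ⅐*894916/9 = 4/7 - 894916/63 = -127840/9 ≈ -14204.)
l(O) = 2*O*(673 + O) (l(O) = (2*O)*(673 + O) = 2*O*(673 + O))
h = 3754220/1190331 (h = (2*237*(673 + 237) - 127840/9)/(-267235 + 399494) = (2*237*910 - 127840/9)/132259 = (431340 - 127840/9)*(1/132259) = (3754220/9)*(1/132259) = 3754220/1190331 ≈ 3.1539)
1/h = 1/(3754220/1190331) = 1190331/3754220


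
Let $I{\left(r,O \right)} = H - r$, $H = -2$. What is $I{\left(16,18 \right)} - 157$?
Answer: $-175$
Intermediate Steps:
$I{\left(r,O \right)} = -2 - r$
$I{\left(16,18 \right)} - 157 = \left(-2 - 16\right) - 157 = -18 - 157 = -175$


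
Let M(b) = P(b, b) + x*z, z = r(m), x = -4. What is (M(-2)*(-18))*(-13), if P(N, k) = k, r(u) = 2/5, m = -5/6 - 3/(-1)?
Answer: -4212/5 ≈ -842.40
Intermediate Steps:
m = 13/6 (m = -5*1/6 - 3*(-1) = -5/6 + 3 = 13/6 ≈ 2.1667)
r(u) = 2/5 (r(u) = 2*(1/5) = 2/5)
z = 2/5 ≈ 0.40000
M(b) = -8/5 + b (M(b) = b - 4*2/5 = b - 8/5 = -8/5 + b)
(M(-2)*(-18))*(-13) = ((-8/5 - 2)*(-18))*(-13) = -18/5*(-18)*(-13) = (324/5)*(-13) = -4212/5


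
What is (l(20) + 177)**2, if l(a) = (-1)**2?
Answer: 31684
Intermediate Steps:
l(a) = 1
(l(20) + 177)**2 = (1 + 177)**2 = 178**2 = 31684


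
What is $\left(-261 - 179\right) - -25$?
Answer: $-415$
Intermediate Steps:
$\left(-261 - 179\right) - -25 = -440 + 25 = -415$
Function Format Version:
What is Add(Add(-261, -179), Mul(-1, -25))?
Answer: -415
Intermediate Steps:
Add(Add(-261, -179), Mul(-1, -25)) = Add(-440, 25) = -415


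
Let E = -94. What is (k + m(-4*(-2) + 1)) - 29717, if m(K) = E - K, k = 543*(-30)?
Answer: -46110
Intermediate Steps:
k = -16290
m(K) = -94 - K
(k + m(-4*(-2) + 1)) - 29717 = (-16290 + (-94 - (-4*(-2) + 1))) - 29717 = (-16290 + (-94 - (8 + 1))) - 29717 = (-16290 + (-94 - 1*9)) - 29717 = (-16290 + (-94 - 9)) - 29717 = (-16290 - 103) - 29717 = -16393 - 29717 = -46110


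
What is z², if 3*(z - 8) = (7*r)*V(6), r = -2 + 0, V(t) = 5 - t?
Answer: 1444/9 ≈ 160.44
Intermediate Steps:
r = -2
z = 38/3 (z = 8 + ((7*(-2))*(5 - 1*6))/3 = 8 + (-14*(5 - 6))/3 = 8 + (-14*(-1))/3 = 8 + (⅓)*14 = 8 + 14/3 = 38/3 ≈ 12.667)
z² = (38/3)² = 1444/9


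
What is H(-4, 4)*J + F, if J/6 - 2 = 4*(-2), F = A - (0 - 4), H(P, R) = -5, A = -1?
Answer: 183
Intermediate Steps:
F = 3 (F = -1 - (0 - 4) = -1 - 1*(-4) = -1 + 4 = 3)
J = -36 (J = 12 + 6*(4*(-2)) = 12 + 6*(-8) = 12 - 48 = -36)
H(-4, 4)*J + F = -5*(-36) + 3 = 180 + 3 = 183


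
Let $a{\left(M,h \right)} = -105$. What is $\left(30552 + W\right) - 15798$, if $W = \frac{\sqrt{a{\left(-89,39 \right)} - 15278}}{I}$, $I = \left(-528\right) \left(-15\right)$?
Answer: $14754 + \frac{i \sqrt{15383}}{7920} \approx 14754.0 + 0.01566 i$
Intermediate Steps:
$I = 7920$
$W = \frac{i \sqrt{15383}}{7920}$ ($W = \frac{\sqrt{-105 - 15278}}{7920} = \sqrt{-15383} \cdot \frac{1}{7920} = i \sqrt{15383} \cdot \frac{1}{7920} = \frac{i \sqrt{15383}}{7920} \approx 0.01566 i$)
$\left(30552 + W\right) - 15798 = \left(30552 + \frac{i \sqrt{15383}}{7920}\right) - 15798 = 14754 + \frac{i \sqrt{15383}}{7920}$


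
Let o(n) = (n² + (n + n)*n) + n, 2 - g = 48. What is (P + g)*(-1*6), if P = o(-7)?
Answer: -564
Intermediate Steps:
g = -46 (g = 2 - 1*48 = 2 - 48 = -46)
o(n) = n + 3*n² (o(n) = (n² + (2*n)*n) + n = (n² + 2*n²) + n = 3*n² + n = n + 3*n²)
P = 140 (P = -7*(1 + 3*(-7)) = -7*(1 - 21) = -7*(-20) = 140)
(P + g)*(-1*6) = (140 - 46)*(-1*6) = 94*(-6) = -564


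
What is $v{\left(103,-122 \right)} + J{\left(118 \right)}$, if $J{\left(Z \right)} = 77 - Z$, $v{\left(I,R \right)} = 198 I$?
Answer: $20353$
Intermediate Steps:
$v{\left(103,-122 \right)} + J{\left(118 \right)} = 198 \cdot 103 + \left(77 - 118\right) = 20394 + \left(77 - 118\right) = 20394 - 41 = 20353$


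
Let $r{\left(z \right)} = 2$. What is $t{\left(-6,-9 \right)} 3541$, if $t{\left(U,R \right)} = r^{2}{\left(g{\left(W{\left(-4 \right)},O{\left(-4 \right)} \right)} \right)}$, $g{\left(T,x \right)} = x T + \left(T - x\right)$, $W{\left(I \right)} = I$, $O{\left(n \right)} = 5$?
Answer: $14164$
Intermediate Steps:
$g{\left(T,x \right)} = T - x + T x$ ($g{\left(T,x \right)} = T x + \left(T - x\right) = T - x + T x$)
$t{\left(U,R \right)} = 4$ ($t{\left(U,R \right)} = 2^{2} = 4$)
$t{\left(-6,-9 \right)} 3541 = 4 \cdot 3541 = 14164$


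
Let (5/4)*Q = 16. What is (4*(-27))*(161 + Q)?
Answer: -93852/5 ≈ -18770.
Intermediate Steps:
Q = 64/5 (Q = (⅘)*16 = 64/5 ≈ 12.800)
(4*(-27))*(161 + Q) = (4*(-27))*(161 + 64/5) = -108*869/5 = -93852/5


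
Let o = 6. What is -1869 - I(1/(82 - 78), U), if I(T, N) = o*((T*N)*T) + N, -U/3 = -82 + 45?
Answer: -16173/8 ≈ -2021.6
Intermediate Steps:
U = 111 (U = -3*(-82 + 45) = -3*(-37) = 111)
I(T, N) = N + 6*N*T**2 (I(T, N) = 6*((T*N)*T) + N = 6*((N*T)*T) + N = 6*(N*T**2) + N = 6*N*T**2 + N = N + 6*N*T**2)
-1869 - I(1/(82 - 78), U) = -1869 - 111*(1 + 6*(1/(82 - 78))**2) = -1869 - 111*(1 + 6*(1/4)**2) = -1869 - 111*(1 + 6*(1/16)) = -1869 - 111*(1 + 3/8) = -1869 - 111*11/8 = -1869 - 1*1221/8 = -1869 - 1221/8 = -16173/8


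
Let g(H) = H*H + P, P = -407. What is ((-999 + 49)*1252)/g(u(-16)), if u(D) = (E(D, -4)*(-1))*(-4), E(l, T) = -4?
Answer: 1189400/151 ≈ 7876.8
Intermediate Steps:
u(D) = -16 (u(D) = -4*(-1)*(-4) = 4*(-4) = -16)
g(H) = -407 + H**2 (g(H) = H*H - 407 = H**2 - 407 = -407 + H**2)
((-999 + 49)*1252)/g(u(-16)) = ((-999 + 49)*1252)/(-407 + (-16)**2) = (-950*1252)/(-407 + 256) = -1189400/(-151) = -1189400*(-1/151) = 1189400/151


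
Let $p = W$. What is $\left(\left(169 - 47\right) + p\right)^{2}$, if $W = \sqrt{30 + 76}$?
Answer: $\left(122 + \sqrt{106}\right)^{2} \approx 17502.0$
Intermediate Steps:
$W = \sqrt{106} \approx 10.296$
$p = \sqrt{106} \approx 10.296$
$\left(\left(169 - 47\right) + p\right)^{2} = \left(\left(169 - 47\right) + \sqrt{106}\right)^{2} = \left(122 + \sqrt{106}\right)^{2}$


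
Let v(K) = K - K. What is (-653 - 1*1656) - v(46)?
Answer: -2309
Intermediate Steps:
v(K) = 0
(-653 - 1*1656) - v(46) = (-653 - 1*1656) - 1*0 = (-653 - 1656) + 0 = -2309 + 0 = -2309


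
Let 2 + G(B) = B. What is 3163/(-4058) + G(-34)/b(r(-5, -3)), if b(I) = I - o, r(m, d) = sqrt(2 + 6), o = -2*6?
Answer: -272903/68986 + 9*sqrt(2)/17 ≈ -3.2072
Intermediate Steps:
o = -12
G(B) = -2 + B
r(m, d) = 2*sqrt(2) (r(m, d) = sqrt(8) = 2*sqrt(2))
b(I) = 12 + I (b(I) = I - 1*(-12) = I + 12 = 12 + I)
3163/(-4058) + G(-34)/b(r(-5, -3)) = 3163/(-4058) + (-2 - 34)/(12 + 2*sqrt(2)) = 3163*(-1/4058) - 36/(12 + 2*sqrt(2)) = -3163/4058 - 36/(12 + 2*sqrt(2))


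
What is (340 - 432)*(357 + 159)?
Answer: -47472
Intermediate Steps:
(340 - 432)*(357 + 159) = -92*516 = -47472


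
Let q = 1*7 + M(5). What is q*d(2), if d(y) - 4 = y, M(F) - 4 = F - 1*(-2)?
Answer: 108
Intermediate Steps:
M(F) = 6 + F (M(F) = 4 + (F - 1*(-2)) = 4 + (F + 2) = 4 + (2 + F) = 6 + F)
d(y) = 4 + y
q = 18 (q = 1*7 + (6 + 5) = 7 + 11 = 18)
q*d(2) = 18*(4 + 2) = 18*6 = 108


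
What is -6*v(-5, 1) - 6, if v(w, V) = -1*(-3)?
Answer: -24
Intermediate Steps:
v(w, V) = 3
-6*v(-5, 1) - 6 = -6*3 - 6 = -18 - 6 = -24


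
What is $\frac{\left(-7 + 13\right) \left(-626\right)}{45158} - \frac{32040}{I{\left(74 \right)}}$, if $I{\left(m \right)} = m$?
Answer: $- \frac{361785066}{835423} \approx -433.06$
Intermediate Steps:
$\frac{\left(-7 + 13\right) \left(-626\right)}{45158} - \frac{32040}{I{\left(74 \right)}} = \frac{\left(-7 + 13\right) \left(-626\right)}{45158} - \frac{32040}{74} = 6 \left(-626\right) \frac{1}{45158} - \frac{16020}{37} = \left(-3756\right) \frac{1}{45158} - \frac{16020}{37} = - \frac{1878}{22579} - \frac{16020}{37} = - \frac{361785066}{835423}$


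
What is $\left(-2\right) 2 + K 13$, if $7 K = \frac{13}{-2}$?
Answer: $- \frac{225}{14} \approx -16.071$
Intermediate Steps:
$K = - \frac{13}{14}$ ($K = \frac{13 \frac{1}{-2}}{7} = \frac{13 \left(- \frac{1}{2}\right)}{7} = \frac{1}{7} \left(- \frac{13}{2}\right) = - \frac{13}{14} \approx -0.92857$)
$\left(-2\right) 2 + K 13 = \left(-2\right) 2 - \frac{169}{14} = -4 - \frac{169}{14} = - \frac{225}{14}$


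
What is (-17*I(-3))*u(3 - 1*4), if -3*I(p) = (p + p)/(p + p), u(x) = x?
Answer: -17/3 ≈ -5.6667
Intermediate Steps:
I(p) = -⅓ (I(p) = -(p + p)/(3*(p + p)) = -2*p/(3*(2*p)) = -2*p*1/(2*p)/3 = -⅓*1 = -⅓)
(-17*I(-3))*u(3 - 1*4) = (-17*(-⅓))*(3 - 1*4) = 17*(3 - 4)/3 = (17/3)*(-1) = -17/3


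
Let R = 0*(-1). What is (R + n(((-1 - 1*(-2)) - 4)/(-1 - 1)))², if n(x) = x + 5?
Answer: 169/4 ≈ 42.250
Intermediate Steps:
n(x) = 5 + x
R = 0
(R + n(((-1 - 1*(-2)) - 4)/(-1 - 1)))² = (0 + (5 + ((-1 - 1*(-2)) - 4)/(-1 - 1)))² = (0 + (5 + ((-1 + 2) - 4)/(-2)))² = (0 + (5 + (1 - 4)*(-½)))² = (0 + (5 - 3*(-½)))² = (0 + (5 + 3/2))² = (0 + 13/2)² = (13/2)² = 169/4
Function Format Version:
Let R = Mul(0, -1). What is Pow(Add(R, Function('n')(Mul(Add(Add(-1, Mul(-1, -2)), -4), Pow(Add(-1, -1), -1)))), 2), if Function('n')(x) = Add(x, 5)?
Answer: Rational(169, 4) ≈ 42.250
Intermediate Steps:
Function('n')(x) = Add(5, x)
R = 0
Pow(Add(R, Function('n')(Mul(Add(Add(-1, Mul(-1, -2)), -4), Pow(Add(-1, -1), -1)))), 2) = Pow(Add(0, Add(5, Mul(Add(Add(-1, Mul(-1, -2)), -4), Pow(Add(-1, -1), -1)))), 2) = Pow(Add(0, Add(5, Mul(Add(Add(-1, 2), -4), Pow(-2, -1)))), 2) = Pow(Add(0, Add(5, Mul(Add(1, -4), Rational(-1, 2)))), 2) = Pow(Add(0, Add(5, Mul(-3, Rational(-1, 2)))), 2) = Pow(Add(0, Add(5, Rational(3, 2))), 2) = Pow(Add(0, Rational(13, 2)), 2) = Pow(Rational(13, 2), 2) = Rational(169, 4)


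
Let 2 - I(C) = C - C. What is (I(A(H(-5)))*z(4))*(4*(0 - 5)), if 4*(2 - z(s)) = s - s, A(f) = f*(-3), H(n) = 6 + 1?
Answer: -80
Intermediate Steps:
H(n) = 7
A(f) = -3*f
z(s) = 2 (z(s) = 2 - (s - s)/4 = 2 - ¼*0 = 2 + 0 = 2)
I(C) = 2 (I(C) = 2 - (C - C) = 2 - 1*0 = 2 + 0 = 2)
(I(A(H(-5)))*z(4))*(4*(0 - 5)) = (2*2)*(4*(0 - 5)) = 4*(4*(-5)) = 4*(-20) = -80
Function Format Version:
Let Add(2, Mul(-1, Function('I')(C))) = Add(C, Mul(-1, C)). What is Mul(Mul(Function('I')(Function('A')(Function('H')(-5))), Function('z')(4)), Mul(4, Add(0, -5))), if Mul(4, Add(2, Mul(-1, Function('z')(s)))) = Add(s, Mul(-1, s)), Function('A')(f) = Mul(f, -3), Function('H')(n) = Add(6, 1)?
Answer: -80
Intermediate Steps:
Function('H')(n) = 7
Function('A')(f) = Mul(-3, f)
Function('z')(s) = 2 (Function('z')(s) = Add(2, Mul(Rational(-1, 4), Add(s, Mul(-1, s)))) = Add(2, Mul(Rational(-1, 4), 0)) = Add(2, 0) = 2)
Function('I')(C) = 2 (Function('I')(C) = Add(2, Mul(-1, Add(C, Mul(-1, C)))) = Add(2, Mul(-1, 0)) = Add(2, 0) = 2)
Mul(Mul(Function('I')(Function('A')(Function('H')(-5))), Function('z')(4)), Mul(4, Add(0, -5))) = Mul(Mul(2, 2), Mul(4, Add(0, -5))) = Mul(4, Mul(4, -5)) = Mul(4, -20) = -80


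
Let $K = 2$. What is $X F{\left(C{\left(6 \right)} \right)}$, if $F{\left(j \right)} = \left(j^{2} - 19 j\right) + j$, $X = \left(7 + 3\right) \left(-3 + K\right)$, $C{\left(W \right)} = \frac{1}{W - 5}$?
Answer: $170$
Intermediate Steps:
$C{\left(W \right)} = \frac{1}{-5 + W}$
$X = -10$ ($X = \left(7 + 3\right) \left(-3 + 2\right) = 10 \left(-1\right) = -10$)
$F{\left(j \right)} = j^{2} - 18 j$
$X F{\left(C{\left(6 \right)} \right)} = - 10 \frac{-18 + \frac{1}{-5 + 6}}{-5 + 6} = - 10 \frac{-18 + 1^{-1}}{1} = - 10 \cdot 1 \left(-18 + 1\right) = - 10 \cdot 1 \left(-17\right) = \left(-10\right) \left(-17\right) = 170$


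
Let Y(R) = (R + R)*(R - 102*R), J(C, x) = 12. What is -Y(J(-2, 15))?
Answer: 29088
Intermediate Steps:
Y(R) = -202*R² (Y(R) = (2*R)*(-101*R) = -202*R²)
-Y(J(-2, 15)) = -(-202)*12² = -(-202)*144 = -1*(-29088) = 29088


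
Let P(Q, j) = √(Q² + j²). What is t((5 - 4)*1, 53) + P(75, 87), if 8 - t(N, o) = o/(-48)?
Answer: 437/48 + 3*√1466 ≈ 123.97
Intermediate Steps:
t(N, o) = 8 + o/48 (t(N, o) = 8 - o/(-48) = 8 - o*(-1)/48 = 8 - (-1)*o/48 = 8 + o/48)
t((5 - 4)*1, 53) + P(75, 87) = (8 + (1/48)*53) + √(75² + 87²) = (8 + 53/48) + √(5625 + 7569) = 437/48 + √13194 = 437/48 + 3*√1466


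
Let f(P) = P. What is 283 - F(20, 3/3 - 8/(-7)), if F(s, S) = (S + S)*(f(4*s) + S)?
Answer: -3383/49 ≈ -69.041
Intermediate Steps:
F(s, S) = 2*S*(S + 4*s) (F(s, S) = (S + S)*(4*s + S) = (2*S)*(S + 4*s) = 2*S*(S + 4*s))
283 - F(20, 3/3 - 8/(-7)) = 283 - 2*(3/3 - 8/(-7))*((3/3 - 8/(-7)) + 4*20) = 283 - 2*(3*(⅓) - 8*(-⅐))*((3*(⅓) - 8*(-⅐)) + 80) = 283 - 2*(1 + 8/7)*((1 + 8/7) + 80) = 283 - 2*15*(15/7 + 80)/7 = 283 - 2*15*575/(7*7) = 283 - 1*17250/49 = 283 - 17250/49 = -3383/49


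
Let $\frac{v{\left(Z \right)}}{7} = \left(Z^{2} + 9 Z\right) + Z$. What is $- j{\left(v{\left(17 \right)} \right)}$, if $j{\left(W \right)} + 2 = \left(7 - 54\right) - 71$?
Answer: $120$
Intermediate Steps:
$v{\left(Z \right)} = 7 Z^{2} + 70 Z$ ($v{\left(Z \right)} = 7 \left(\left(Z^{2} + 9 Z\right) + Z\right) = 7 \left(Z^{2} + 10 Z\right) = 7 Z^{2} + 70 Z$)
$j{\left(W \right)} = -120$ ($j{\left(W \right)} = -2 + \left(\left(7 - 54\right) - 71\right) = -2 - 118 = -120$)
$- j{\left(v{\left(17 \right)} \right)} = \left(-1\right) \left(-120\right) = 120$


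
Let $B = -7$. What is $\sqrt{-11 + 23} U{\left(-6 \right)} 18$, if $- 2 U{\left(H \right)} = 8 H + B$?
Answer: $990 \sqrt{3} \approx 1714.7$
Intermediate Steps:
$U{\left(H \right)} = \frac{7}{2} - 4 H$ ($U{\left(H \right)} = - \frac{8 H - 7}{2} = - \frac{-7 + 8 H}{2} = \frac{7}{2} - 4 H$)
$\sqrt{-11 + 23} U{\left(-6 \right)} 18 = \sqrt{-11 + 23} \left(\frac{7}{2} - -24\right) 18 = \sqrt{12} \left(\frac{7}{2} + 24\right) 18 = 2 \sqrt{3} \cdot \frac{55}{2} \cdot 18 = 2 \sqrt{3} \cdot 495 = 990 \sqrt{3}$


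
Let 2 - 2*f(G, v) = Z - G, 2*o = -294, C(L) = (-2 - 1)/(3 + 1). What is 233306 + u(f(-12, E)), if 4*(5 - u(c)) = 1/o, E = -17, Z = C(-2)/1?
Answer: 137186869/588 ≈ 2.3331e+5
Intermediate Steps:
C(L) = -¾ (C(L) = -3/4 = -3*¼ = -¾)
Z = -¾ (Z = -¾/1 = -¾*1 = -¾ ≈ -0.75000)
o = -147 (o = (½)*(-294) = -147)
f(G, v) = 11/8 + G/2 (f(G, v) = 1 - (-¾ - G)/2 = 1 + (3/8 + G/2) = 11/8 + G/2)
u(c) = 2941/588 (u(c) = 5 - ¼/(-147) = 5 - ¼*(-1/147) = 5 + 1/588 = 2941/588)
233306 + u(f(-12, E)) = 233306 + 2941/588 = 137186869/588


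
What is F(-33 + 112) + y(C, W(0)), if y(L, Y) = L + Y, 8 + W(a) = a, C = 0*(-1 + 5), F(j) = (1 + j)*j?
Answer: 6312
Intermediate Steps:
F(j) = j*(1 + j)
C = 0 (C = 0*4 = 0)
W(a) = -8 + a
F(-33 + 112) + y(C, W(0)) = (-33 + 112)*(1 + (-33 + 112)) + (0 + (-8 + 0)) = 79*(1 + 79) + (0 - 8) = 79*80 - 8 = 6320 - 8 = 6312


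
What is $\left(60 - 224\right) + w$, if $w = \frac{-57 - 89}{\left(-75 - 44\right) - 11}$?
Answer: $- \frac{10587}{65} \approx -162.88$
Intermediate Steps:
$w = \frac{73}{65}$ ($w = - \frac{146}{-119 - 11} = - \frac{146}{-130} = \left(-146\right) \left(- \frac{1}{130}\right) = \frac{73}{65} \approx 1.1231$)
$\left(60 - 224\right) + w = \left(60 - 224\right) + \frac{73}{65} = -164 + \frac{73}{65} = - \frac{10587}{65}$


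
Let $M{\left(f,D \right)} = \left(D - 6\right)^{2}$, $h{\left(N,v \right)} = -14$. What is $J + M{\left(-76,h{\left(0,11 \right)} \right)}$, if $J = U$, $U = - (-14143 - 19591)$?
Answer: $34134$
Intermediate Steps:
$M{\left(f,D \right)} = \left(-6 + D\right)^{2}$
$U = 33734$ ($U = - (-14143 - 19591) = \left(-1\right) \left(-33734\right) = 33734$)
$J = 33734$
$J + M{\left(-76,h{\left(0,11 \right)} \right)} = 33734 + \left(-6 - 14\right)^{2} = 33734 + \left(-20\right)^{2} = 33734 + 400 = 34134$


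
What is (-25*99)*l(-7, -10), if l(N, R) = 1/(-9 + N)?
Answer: 2475/16 ≈ 154.69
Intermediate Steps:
(-25*99)*l(-7, -10) = (-25*99)/(-9 - 7) = -2475/(-16) = -2475*(-1/16) = 2475/16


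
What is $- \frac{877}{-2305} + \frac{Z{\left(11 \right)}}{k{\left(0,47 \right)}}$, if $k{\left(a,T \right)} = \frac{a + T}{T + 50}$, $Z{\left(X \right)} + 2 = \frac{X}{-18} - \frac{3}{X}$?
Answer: $- \frac{119505673}{21450330} \approx -5.5713$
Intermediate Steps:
$Z{\left(X \right)} = -2 - \frac{3}{X} - \frac{X}{18}$ ($Z{\left(X \right)} = -2 + \left(\frac{X}{-18} - \frac{3}{X}\right) = -2 + \left(X \left(- \frac{1}{18}\right) - \frac{3}{X}\right) = -2 - \left(\frac{3}{X} + \frac{X}{18}\right) = -2 - \frac{3}{X} - \frac{X}{18}$)
$k{\left(a,T \right)} = \frac{T + a}{50 + T}$
$- \frac{877}{-2305} + \frac{Z{\left(11 \right)}}{k{\left(0,47 \right)}} = - \frac{877}{-2305} + \frac{-2 - \frac{3}{11} - \frac{11}{18}}{\frac{1}{50 + 47} \left(47 + 0\right)} = \left(-877\right) \left(- \frac{1}{2305}\right) + \frac{-2 - \frac{3}{11} - \frac{11}{18}}{\frac{1}{97} \cdot 47} = \frac{877}{2305} + \frac{-2 - \frac{3}{11} - \frac{11}{18}}{\frac{1}{97} \cdot 47} = \frac{877}{2305} - \frac{571}{198 \cdot \frac{47}{97}} = \frac{877}{2305} - \frac{55387}{9306} = - \frac{119505673}{21450330}$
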